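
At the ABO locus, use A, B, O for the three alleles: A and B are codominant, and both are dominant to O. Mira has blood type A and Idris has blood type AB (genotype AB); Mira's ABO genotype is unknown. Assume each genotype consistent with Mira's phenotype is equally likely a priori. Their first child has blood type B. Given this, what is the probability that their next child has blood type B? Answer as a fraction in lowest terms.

Possible genotypes: Mira ∈ {AA, AO}; Idris ∈ {AB}.
Weight each parental genotype pair by prior × P(type-B child):
  AO × AB: posterior weight 1; P(next child type B) = 1/4.
Weighted sum = 1/4.

1/4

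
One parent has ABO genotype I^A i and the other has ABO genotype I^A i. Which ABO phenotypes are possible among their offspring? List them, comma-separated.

Gametes from I^A i × I^A i give offspring ABO genotypes I^A I^A, I^A i, i i, i.e. phenotypes O, A.

O, A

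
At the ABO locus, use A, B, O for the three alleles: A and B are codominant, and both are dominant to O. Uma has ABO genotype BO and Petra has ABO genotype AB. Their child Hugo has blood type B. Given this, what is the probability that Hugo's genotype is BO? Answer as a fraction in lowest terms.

Cross BO × AB → 1/4 AB, 1/4 AO, 1/4 BB, 1/4 BO.
Type-B genotypes among offspring: BB (1/4), BO (1/4); total 1/2.
P(BO | type B) = (1/4) / (1/2) = 1/2.

1/2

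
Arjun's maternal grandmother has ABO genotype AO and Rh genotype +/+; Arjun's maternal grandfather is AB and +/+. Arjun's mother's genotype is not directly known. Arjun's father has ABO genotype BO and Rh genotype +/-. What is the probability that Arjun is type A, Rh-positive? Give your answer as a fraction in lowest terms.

Arjun's mother's ABO genotype from AO × AB: 1/4 AA, 1/4 AB, 1/4 AO, 1/4 BO.
Crossing each possibility with the father BO and summing P(type A): 1/4·1/2 + 1/4·1/4 + 1/4·1/4 + 1/4·0 = 1/4.
Similarly for Rh via the mother's Rh distribution: P(Rh+) = 1.
Independent loci: 1/4 × 1 = 1/4.

1/4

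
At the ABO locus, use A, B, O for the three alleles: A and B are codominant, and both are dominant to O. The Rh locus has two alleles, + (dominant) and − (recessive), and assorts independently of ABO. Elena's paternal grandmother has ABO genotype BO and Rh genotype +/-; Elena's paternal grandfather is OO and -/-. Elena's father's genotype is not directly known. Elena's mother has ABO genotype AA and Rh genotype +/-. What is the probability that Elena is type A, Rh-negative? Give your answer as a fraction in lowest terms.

9/32

Elena's father's ABO genotype from BO × OO: 1/2 BO, 1/2 OO.
Crossing each possibility with the mother AA and summing P(type A): 1/2·1/2 + 1/2·1 = 3/4.
Similarly for Rh via the father's Rh distribution: P(Rh-) = 3/8.
Independent loci: 3/4 × 3/8 = 9/32.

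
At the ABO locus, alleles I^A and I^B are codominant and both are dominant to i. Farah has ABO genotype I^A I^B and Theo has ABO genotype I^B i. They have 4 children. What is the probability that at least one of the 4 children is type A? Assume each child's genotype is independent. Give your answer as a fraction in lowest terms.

ABO cross I^A I^B × I^B i → 1/4 A, 1/2 B, 1/4 AB.
So P(type A) = 1/4 per child.
P(none) = (3/4)^4 = 81/256; P(at least one) = 1 − 81/256 = 175/256.

175/256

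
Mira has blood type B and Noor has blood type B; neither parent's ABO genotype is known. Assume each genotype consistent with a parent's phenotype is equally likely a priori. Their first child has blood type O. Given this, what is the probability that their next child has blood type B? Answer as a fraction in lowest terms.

3/4

Possible genotypes: Mira ∈ {I^B I^B, I^B i}; Noor ∈ {I^B I^B, I^B i}.
Weight each parental genotype pair by prior × P(type-O child):
  I^B i × I^B i: posterior weight 1; P(next child type B) = 3/4.
Weighted sum = 3/4.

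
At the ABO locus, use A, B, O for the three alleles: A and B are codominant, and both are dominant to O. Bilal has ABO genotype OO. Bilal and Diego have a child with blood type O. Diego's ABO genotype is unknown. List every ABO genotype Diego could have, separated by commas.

AO, BO, OO

For each candidate genotype of Diego, check whether crossing it with OO can produce every observed child phenotype.
  AA → possible child types {A} ✗
  AB → possible child types {A, B} ✗
  AO → possible child types {O, A} ✓
  BB → possible child types {B} ✗
  BO → possible child types {O, B} ✓
  OO → possible child types {O} ✓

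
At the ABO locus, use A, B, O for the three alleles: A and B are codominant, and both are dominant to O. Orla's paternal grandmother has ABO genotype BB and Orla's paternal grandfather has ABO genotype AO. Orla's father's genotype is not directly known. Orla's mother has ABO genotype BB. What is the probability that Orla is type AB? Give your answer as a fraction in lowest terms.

Orla's father's ABO genotype from BB × AO: 1/2 AB, 1/2 BO.
Crossing each possibility with the mother BB and summing P(type AB): 1/2·1/2 + 1/2·0 = 1/4.

1/4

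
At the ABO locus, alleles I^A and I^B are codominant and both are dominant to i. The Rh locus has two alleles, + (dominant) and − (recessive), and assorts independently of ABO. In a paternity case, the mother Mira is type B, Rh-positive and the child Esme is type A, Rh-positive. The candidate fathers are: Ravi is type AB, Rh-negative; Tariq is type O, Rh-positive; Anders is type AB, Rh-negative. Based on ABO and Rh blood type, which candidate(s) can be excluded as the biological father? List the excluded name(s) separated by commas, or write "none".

A candidate is excluded only if no genotype consistent with his phenotype could produce a type A, Rh-positive child with a type B, Rh-positive mother.
Tariq (type O, Rh+): no genotype consistent with that phenotype can produce a type-A Rh+ child with a type-B mother.

Tariq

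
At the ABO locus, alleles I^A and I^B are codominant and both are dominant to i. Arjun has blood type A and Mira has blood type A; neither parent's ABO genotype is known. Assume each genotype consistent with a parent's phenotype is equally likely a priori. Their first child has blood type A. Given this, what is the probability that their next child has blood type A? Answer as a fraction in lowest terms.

19/20

Possible genotypes: Arjun ∈ {I^A I^A, I^A i}; Mira ∈ {I^A I^A, I^A i}.
Weight each parental genotype pair by prior × P(type-A child):
  I^A I^A × I^A I^A: posterior weight 4/15; P(next child type A) = 1.
  I^A I^A × I^A i: posterior weight 4/15; P(next child type A) = 1.
  I^A i × I^A I^A: posterior weight 4/15; P(next child type A) = 1.
  I^A i × I^A i: posterior weight 1/5; P(next child type A) = 3/4.
Weighted sum = 19/20.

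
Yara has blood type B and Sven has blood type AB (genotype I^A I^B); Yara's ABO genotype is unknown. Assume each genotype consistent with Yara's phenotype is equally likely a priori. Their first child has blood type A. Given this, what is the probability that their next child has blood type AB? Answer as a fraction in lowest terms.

Possible genotypes: Yara ∈ {I^B I^B, I^B i}; Sven ∈ {I^A I^B}.
Weight each parental genotype pair by prior × P(type-A child):
  I^B i × I^A I^B: posterior weight 1; P(next child type AB) = 1/4.
Weighted sum = 1/4.

1/4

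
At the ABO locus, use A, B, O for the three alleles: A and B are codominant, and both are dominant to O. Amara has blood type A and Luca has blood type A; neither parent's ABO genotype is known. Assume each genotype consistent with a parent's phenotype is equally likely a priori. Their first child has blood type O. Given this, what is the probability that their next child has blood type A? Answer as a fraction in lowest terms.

3/4

Possible genotypes: Amara ∈ {AA, AO}; Luca ∈ {AA, AO}.
Weight each parental genotype pair by prior × P(type-O child):
  AO × AO: posterior weight 1; P(next child type A) = 3/4.
Weighted sum = 3/4.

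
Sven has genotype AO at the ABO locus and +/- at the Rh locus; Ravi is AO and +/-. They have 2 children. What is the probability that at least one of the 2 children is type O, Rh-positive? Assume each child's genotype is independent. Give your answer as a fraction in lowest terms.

ABO cross AO × AO → 1/4 O, 3/4 A.
Rh cross +/- × +/- → 3/4 Rh+, 1/4 Rh-; so P(type O, Rh-positive) = 1/4 × 3/4 = 3/16 per child.
P(none) = (13/16)^2 = 169/256; P(at least one) = 1 − 169/256 = 87/256.

87/256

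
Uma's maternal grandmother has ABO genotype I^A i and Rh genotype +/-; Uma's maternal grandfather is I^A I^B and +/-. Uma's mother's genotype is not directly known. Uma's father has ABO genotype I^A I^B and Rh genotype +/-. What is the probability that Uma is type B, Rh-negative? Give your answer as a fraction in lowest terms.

Uma's mother's ABO genotype from I^A i × I^A I^B: 1/4 I^A I^A, 1/4 I^A I^B, 1/4 I^A i, 1/4 I^B i.
Crossing each possibility with the father I^A I^B and summing P(type B): 1/4·0 + 1/4·1/4 + 1/4·1/4 + 1/4·1/2 = 1/4.
Similarly for Rh via the mother's Rh distribution: P(Rh-) = 1/4.
Independent loci: 1/4 × 1/4 = 1/16.

1/16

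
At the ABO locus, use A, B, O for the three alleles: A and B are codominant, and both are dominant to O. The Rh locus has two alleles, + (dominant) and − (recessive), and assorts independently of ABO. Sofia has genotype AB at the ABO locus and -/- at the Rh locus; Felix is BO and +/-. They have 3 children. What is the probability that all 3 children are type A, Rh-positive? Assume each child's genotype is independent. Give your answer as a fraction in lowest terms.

1/512

ABO cross AB × BO → 1/4 A, 1/2 B, 1/4 AB.
Rh cross -/- × +/- → 1/2 Rh+, 1/2 Rh-; so P(type A, Rh-positive) = 1/4 × 1/2 = 1/8 per child.
All 3 independent: (1/8)^3 = 1/512.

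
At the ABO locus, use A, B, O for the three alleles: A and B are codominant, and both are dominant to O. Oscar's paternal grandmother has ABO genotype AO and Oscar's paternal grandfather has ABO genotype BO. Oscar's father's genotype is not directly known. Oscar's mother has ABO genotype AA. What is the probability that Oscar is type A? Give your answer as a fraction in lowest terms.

3/4

Oscar's father's ABO genotype from AO × BO: 1/4 AB, 1/4 AO, 1/4 BO, 1/4 OO.
Crossing each possibility with the mother AA and summing P(type A): 1/4·1/2 + 1/4·1 + 1/4·1/2 + 1/4·1 = 3/4.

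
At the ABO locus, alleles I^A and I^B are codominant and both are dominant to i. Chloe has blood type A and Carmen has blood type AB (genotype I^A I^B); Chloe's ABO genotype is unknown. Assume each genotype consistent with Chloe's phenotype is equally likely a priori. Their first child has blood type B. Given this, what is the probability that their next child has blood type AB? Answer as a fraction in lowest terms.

Possible genotypes: Chloe ∈ {I^A I^A, I^A i}; Carmen ∈ {I^A I^B}.
Weight each parental genotype pair by prior × P(type-B child):
  I^A i × I^A I^B: posterior weight 1; P(next child type AB) = 1/4.
Weighted sum = 1/4.

1/4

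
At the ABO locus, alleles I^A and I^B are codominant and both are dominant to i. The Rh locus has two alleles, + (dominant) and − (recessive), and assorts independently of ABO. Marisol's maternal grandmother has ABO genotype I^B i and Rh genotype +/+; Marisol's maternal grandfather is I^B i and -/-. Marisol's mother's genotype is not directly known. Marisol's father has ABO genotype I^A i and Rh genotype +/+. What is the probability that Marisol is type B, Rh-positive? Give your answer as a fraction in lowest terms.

Marisol's mother's ABO genotype from I^B i × I^B i: 1/4 I^B I^B, 1/2 I^B i, 1/4 i i.
Crossing each possibility with the father I^A i and summing P(type B): 1/4·1/2 + 1/2·1/4 + 1/4·0 = 1/4.
Similarly for Rh via the mother's Rh distribution: P(Rh+) = 1.
Independent loci: 1/4 × 1 = 1/4.

1/4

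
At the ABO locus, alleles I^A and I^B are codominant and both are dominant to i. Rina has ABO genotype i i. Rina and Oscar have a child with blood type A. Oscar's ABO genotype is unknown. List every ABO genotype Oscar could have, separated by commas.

For each candidate genotype of Oscar, check whether crossing it with i i can produce every observed child phenotype.
  I^A I^A → possible child types {A} ✓
  I^A I^B → possible child types {A, B} ✓
  I^A i → possible child types {O, A} ✓
  I^B I^B → possible child types {B} ✗
  I^B i → possible child types {O, B} ✗
  i i → possible child types {O} ✗

I^A I^A, I^A I^B, I^A i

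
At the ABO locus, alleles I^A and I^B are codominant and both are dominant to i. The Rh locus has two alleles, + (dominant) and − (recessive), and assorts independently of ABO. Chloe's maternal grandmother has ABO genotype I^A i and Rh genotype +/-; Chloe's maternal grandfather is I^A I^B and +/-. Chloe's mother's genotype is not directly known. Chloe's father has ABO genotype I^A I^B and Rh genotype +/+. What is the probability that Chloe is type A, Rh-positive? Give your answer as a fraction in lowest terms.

3/8

Chloe's mother's ABO genotype from I^A i × I^A I^B: 1/4 I^A I^A, 1/4 I^A I^B, 1/4 I^A i, 1/4 I^B i.
Crossing each possibility with the father I^A I^B and summing P(type A): 1/4·1/2 + 1/4·1/4 + 1/4·1/2 + 1/4·1/4 = 3/8.
Similarly for Rh via the mother's Rh distribution: P(Rh+) = 1.
Independent loci: 3/8 × 1 = 3/8.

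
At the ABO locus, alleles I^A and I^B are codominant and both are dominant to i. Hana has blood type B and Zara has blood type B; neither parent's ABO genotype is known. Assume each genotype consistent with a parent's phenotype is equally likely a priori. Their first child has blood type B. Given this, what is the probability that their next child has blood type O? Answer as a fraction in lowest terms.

Possible genotypes: Hana ∈ {I^B I^B, I^B i}; Zara ∈ {I^B I^B, I^B i}.
Weight each parental genotype pair by prior × P(type-B child):
  I^B I^B × I^B I^B: posterior weight 4/15; P(next child type O) = 0.
  I^B I^B × I^B i: posterior weight 4/15; P(next child type O) = 0.
  I^B i × I^B I^B: posterior weight 4/15; P(next child type O) = 0.
  I^B i × I^B i: posterior weight 1/5; P(next child type O) = 1/4.
Weighted sum = 1/20.

1/20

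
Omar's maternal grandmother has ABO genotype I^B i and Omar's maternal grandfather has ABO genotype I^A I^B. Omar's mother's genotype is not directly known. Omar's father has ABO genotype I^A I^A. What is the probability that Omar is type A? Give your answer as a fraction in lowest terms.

1/2

Omar's mother's ABO genotype from I^B i × I^A I^B: 1/4 I^A I^B, 1/4 I^A i, 1/4 I^B I^B, 1/4 I^B i.
Crossing each possibility with the father I^A I^A and summing P(type A): 1/4·1/2 + 1/4·1 + 1/4·0 + 1/4·1/2 = 1/2.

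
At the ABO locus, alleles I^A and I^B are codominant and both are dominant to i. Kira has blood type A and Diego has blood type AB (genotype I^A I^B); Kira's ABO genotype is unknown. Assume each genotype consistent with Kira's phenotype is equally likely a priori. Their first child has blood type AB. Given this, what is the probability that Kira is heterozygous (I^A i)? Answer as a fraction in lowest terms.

1/3

Possible genotypes: Kira ∈ {I^A I^A, I^A i}; Diego ∈ {I^A I^B}.
Weight each parental genotype pair by prior × P(type-AB child):
  I^A I^A × I^A I^B: posterior weight 2/3.
  I^A i × I^A I^B: posterior weight 1/3.
Sum the posterior weight over pairs where Kira is I^A i: 1/3.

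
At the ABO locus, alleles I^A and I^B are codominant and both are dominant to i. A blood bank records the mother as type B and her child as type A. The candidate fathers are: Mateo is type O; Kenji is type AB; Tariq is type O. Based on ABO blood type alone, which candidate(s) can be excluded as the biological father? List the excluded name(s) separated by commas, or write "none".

A candidate is excluded only if no genotype consistent with his phenotype could produce a type A child with a type B mother.
Mateo (type O): no genotype consistent with that phenotype can produce a type-A child with a type-B mother.
Tariq (type O): no genotype consistent with that phenotype can produce a type-A child with a type-B mother.

Mateo, Tariq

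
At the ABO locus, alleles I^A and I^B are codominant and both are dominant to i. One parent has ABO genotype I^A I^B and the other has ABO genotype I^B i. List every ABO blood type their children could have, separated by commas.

A, B, AB

Gametes from I^A I^B × I^B i give offspring ABO genotypes I^A I^B, I^A i, I^B I^B, I^B i, i.e. phenotypes A, B, AB.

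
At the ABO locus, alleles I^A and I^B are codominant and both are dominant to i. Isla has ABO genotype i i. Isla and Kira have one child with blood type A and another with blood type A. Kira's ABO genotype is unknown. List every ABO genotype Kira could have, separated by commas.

For each candidate genotype of Kira, check whether crossing it with i i can produce every observed child phenotype.
  I^A I^A → possible child types {A} ✓
  I^A I^B → possible child types {A, B} ✓
  I^A i → possible child types {O, A} ✓
  I^B I^B → possible child types {B} ✗
  I^B i → possible child types {O, B} ✗
  i i → possible child types {O} ✗

I^A I^A, I^A I^B, I^A i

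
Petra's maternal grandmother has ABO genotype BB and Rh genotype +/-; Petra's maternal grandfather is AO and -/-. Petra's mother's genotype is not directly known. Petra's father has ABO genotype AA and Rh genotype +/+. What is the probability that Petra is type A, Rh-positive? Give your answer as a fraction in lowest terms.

1/2

Petra's mother's ABO genotype from BB × AO: 1/2 AB, 1/2 BO.
Crossing each possibility with the father AA and summing P(type A): 1/2·1/2 + 1/2·1/2 = 1/2.
Similarly for Rh via the mother's Rh distribution: P(Rh+) = 1.
Independent loci: 1/2 × 1 = 1/2.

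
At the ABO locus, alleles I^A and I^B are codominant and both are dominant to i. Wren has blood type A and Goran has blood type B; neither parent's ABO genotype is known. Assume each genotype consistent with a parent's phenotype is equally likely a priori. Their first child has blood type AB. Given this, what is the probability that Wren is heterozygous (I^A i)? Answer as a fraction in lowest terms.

1/3

Possible genotypes: Wren ∈ {I^A I^A, I^A i}; Goran ∈ {I^B I^B, I^B i}.
Weight each parental genotype pair by prior × P(type-AB child):
  I^A I^A × I^B I^B: posterior weight 4/9.
  I^A I^A × I^B i: posterior weight 2/9.
  I^A i × I^B I^B: posterior weight 2/9.
  I^A i × I^B i: posterior weight 1/9.
Sum the posterior weight over pairs where Wren is I^A i: 1/3.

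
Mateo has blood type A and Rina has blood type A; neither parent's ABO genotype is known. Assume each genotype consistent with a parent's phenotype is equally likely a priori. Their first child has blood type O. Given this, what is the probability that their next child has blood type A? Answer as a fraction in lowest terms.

3/4

Possible genotypes: Mateo ∈ {I^A I^A, I^A i}; Rina ∈ {I^A I^A, I^A i}.
Weight each parental genotype pair by prior × P(type-O child):
  I^A i × I^A i: posterior weight 1; P(next child type A) = 3/4.
Weighted sum = 3/4.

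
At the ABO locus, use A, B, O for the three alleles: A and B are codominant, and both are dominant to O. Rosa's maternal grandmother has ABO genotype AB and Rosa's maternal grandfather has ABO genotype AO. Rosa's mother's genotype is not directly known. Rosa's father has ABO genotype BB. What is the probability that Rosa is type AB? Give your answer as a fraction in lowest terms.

Rosa's mother's ABO genotype from AB × AO: 1/4 AA, 1/4 AB, 1/4 AO, 1/4 BO.
Crossing each possibility with the father BB and summing P(type AB): 1/4·1 + 1/4·1/2 + 1/4·1/2 + 1/4·0 = 1/2.

1/2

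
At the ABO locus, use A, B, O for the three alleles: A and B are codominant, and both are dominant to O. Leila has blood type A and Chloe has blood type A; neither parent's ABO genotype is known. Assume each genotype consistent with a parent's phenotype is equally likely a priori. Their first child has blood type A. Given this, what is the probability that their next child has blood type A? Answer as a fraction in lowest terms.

19/20

Possible genotypes: Leila ∈ {AA, AO}; Chloe ∈ {AA, AO}.
Weight each parental genotype pair by prior × P(type-A child):
  AA × AA: posterior weight 4/15; P(next child type A) = 1.
  AA × AO: posterior weight 4/15; P(next child type A) = 1.
  AO × AA: posterior weight 4/15; P(next child type A) = 1.
  AO × AO: posterior weight 1/5; P(next child type A) = 3/4.
Weighted sum = 19/20.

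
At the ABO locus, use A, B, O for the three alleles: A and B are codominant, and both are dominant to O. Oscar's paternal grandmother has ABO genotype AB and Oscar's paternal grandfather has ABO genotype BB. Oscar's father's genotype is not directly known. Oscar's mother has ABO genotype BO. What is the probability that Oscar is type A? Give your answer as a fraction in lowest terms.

1/8

Oscar's father's ABO genotype from AB × BB: 1/2 AB, 1/2 BB.
Crossing each possibility with the mother BO and summing P(type A): 1/2·1/4 + 1/2·0 = 1/8.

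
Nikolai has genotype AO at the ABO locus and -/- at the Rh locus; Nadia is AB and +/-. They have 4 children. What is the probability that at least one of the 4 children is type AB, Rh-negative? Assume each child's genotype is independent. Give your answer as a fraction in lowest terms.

1695/4096

ABO cross AO × AB → 1/2 A, 1/4 B, 1/4 AB.
Rh cross -/- × +/- → 1/2 Rh+, 1/2 Rh-; so P(type AB, Rh-negative) = 1/4 × 1/2 = 1/8 per child.
P(none) = (7/8)^4 = 2401/4096; P(at least one) = 1 − 2401/4096 = 1695/4096.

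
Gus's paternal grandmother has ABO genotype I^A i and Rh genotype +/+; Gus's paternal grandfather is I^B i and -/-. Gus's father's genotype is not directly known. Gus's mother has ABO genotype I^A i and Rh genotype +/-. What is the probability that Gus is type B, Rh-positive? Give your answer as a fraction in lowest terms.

Gus's father's ABO genotype from I^A i × I^B i: 1/4 I^A I^B, 1/4 I^A i, 1/4 I^B i, 1/4 i i.
Crossing each possibility with the mother I^A i and summing P(type B): 1/4·1/4 + 1/4·0 + 1/4·1/4 + 1/4·0 = 1/8.
Similarly for Rh via the father's Rh distribution: P(Rh+) = 3/4.
Independent loci: 1/8 × 3/4 = 3/32.

3/32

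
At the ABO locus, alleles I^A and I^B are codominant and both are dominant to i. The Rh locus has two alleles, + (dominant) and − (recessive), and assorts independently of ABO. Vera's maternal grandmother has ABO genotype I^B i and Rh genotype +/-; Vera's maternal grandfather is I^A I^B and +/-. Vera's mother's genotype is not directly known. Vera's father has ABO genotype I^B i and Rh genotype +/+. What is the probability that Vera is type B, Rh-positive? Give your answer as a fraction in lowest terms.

Vera's mother's ABO genotype from I^B i × I^A I^B: 1/4 I^A I^B, 1/4 I^A i, 1/4 I^B I^B, 1/4 I^B i.
Crossing each possibility with the father I^B i and summing P(type B): 1/4·1/2 + 1/4·1/4 + 1/4·1 + 1/4·3/4 = 5/8.
Similarly for Rh via the mother's Rh distribution: P(Rh+) = 1.
Independent loci: 5/8 × 1 = 5/8.

5/8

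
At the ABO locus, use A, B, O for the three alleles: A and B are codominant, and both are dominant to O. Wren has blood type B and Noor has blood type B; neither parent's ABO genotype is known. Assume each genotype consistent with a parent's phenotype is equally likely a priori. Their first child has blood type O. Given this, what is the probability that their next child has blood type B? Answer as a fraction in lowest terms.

3/4

Possible genotypes: Wren ∈ {BB, BO}; Noor ∈ {BB, BO}.
Weight each parental genotype pair by prior × P(type-O child):
  BO × BO: posterior weight 1; P(next child type B) = 3/4.
Weighted sum = 3/4.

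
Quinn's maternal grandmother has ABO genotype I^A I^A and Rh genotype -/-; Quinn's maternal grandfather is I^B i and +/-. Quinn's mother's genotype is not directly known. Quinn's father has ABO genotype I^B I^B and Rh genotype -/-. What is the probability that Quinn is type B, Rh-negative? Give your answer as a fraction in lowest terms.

3/8

Quinn's mother's ABO genotype from I^A I^A × I^B i: 1/2 I^A I^B, 1/2 I^A i.
Crossing each possibility with the father I^B I^B and summing P(type B): 1/2·1/2 + 1/2·1/2 = 1/2.
Similarly for Rh via the mother's Rh distribution: P(Rh-) = 3/4.
Independent loci: 1/2 × 3/4 = 3/8.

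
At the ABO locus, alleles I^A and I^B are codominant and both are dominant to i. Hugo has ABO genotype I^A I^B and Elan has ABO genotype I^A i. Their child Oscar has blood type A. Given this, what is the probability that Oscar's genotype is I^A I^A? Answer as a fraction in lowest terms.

Cross I^A I^B × I^A i → 1/4 I^A I^A, 1/4 I^A I^B, 1/4 I^A i, 1/4 I^B i.
Type-A genotypes among offspring: I^A I^A (1/4), I^A i (1/4); total 1/2.
P(I^A I^A | type A) = (1/4) / (1/2) = 1/2.

1/2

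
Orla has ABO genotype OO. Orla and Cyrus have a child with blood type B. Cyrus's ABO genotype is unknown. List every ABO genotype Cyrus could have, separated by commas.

For each candidate genotype of Cyrus, check whether crossing it with OO can produce every observed child phenotype.
  AA → possible child types {A} ✗
  AB → possible child types {A, B} ✓
  AO → possible child types {O, A} ✗
  BB → possible child types {B} ✓
  BO → possible child types {O, B} ✓
  OO → possible child types {O} ✗

AB, BB, BO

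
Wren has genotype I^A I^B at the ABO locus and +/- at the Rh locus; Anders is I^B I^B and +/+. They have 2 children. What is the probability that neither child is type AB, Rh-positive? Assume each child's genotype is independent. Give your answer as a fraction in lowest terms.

ABO cross I^A I^B × I^B I^B → 1/2 B, 1/2 AB.
Rh cross +/- × +/+ → 1 Rh+; so P(type AB, Rh-positive) = 1/2 × 1 = 1/2 per child.
P(not type AB, Rh-positive) = 1/2 for one child; (1/2)^2 = 1/4.

1/4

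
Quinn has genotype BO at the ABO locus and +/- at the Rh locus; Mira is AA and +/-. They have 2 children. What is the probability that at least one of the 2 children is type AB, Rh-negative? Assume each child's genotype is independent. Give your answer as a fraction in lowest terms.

ABO cross BO × AA → 1/2 A, 1/2 AB.
Rh cross +/- × +/- → 3/4 Rh+, 1/4 Rh-; so P(type AB, Rh-negative) = 1/2 × 1/4 = 1/8 per child.
P(none) = (7/8)^2 = 49/64; P(at least one) = 1 − 49/64 = 15/64.

15/64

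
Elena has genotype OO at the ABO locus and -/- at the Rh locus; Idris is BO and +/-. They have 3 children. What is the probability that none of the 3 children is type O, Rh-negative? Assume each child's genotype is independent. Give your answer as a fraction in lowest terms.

ABO cross OO × BO → 1/2 O, 1/2 B.
Rh cross -/- × +/- → 1/2 Rh+, 1/2 Rh-; so P(type O, Rh-negative) = 1/2 × 1/2 = 1/4 per child.
P(not type O, Rh-negative) = 3/4 for one child; (3/4)^3 = 27/64.

27/64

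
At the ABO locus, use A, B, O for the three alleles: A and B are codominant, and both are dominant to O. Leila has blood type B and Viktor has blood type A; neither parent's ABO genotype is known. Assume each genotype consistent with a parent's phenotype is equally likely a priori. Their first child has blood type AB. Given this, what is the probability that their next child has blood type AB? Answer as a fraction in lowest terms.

Possible genotypes: Leila ∈ {BB, BO}; Viktor ∈ {AA, AO}.
Weight each parental genotype pair by prior × P(type-AB child):
  BB × AA: posterior weight 4/9; P(next child type AB) = 1.
  BB × AO: posterior weight 2/9; P(next child type AB) = 1/2.
  BO × AA: posterior weight 2/9; P(next child type AB) = 1/2.
  BO × AO: posterior weight 1/9; P(next child type AB) = 1/4.
Weighted sum = 25/36.

25/36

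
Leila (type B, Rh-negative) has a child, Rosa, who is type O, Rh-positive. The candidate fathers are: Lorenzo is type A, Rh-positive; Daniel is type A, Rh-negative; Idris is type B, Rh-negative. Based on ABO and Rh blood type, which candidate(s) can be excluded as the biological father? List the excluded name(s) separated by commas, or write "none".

Daniel, Idris

A candidate is excluded only if no genotype consistent with his phenotype could produce a type O, Rh-positive child with a type B, Rh-negative mother.
Daniel (type A, Rh-): no genotype consistent with that phenotype can produce a type-O Rh+ child with a type-B mother.
Idris (type B, Rh-): no genotype consistent with that phenotype can produce a type-O Rh+ child with a type-B mother.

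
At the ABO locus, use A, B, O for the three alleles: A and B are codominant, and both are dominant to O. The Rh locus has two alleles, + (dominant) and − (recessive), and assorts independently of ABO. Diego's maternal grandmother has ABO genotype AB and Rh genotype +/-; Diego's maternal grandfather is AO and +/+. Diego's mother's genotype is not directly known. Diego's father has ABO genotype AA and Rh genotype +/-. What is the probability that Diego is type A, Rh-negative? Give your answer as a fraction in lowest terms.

Diego's mother's ABO genotype from AB × AO: 1/4 AA, 1/4 AB, 1/4 AO, 1/4 BO.
Crossing each possibility with the father AA and summing P(type A): 1/4·1 + 1/4·1/2 + 1/4·1 + 1/4·1/2 = 3/4.
Similarly for Rh via the mother's Rh distribution: P(Rh-) = 1/8.
Independent loci: 3/4 × 1/8 = 3/32.

3/32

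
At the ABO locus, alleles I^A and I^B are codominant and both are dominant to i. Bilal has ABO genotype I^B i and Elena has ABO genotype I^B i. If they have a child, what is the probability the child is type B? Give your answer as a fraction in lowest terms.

3/4

ABO cross I^B i × I^B i → offspring phenotypes: 1/4 O, 3/4 B.
So P(type B) = 3/4.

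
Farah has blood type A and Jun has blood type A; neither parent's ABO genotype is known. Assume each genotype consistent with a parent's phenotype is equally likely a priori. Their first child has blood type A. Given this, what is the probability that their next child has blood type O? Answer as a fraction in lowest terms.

Possible genotypes: Farah ∈ {I^A I^A, I^A i}; Jun ∈ {I^A I^A, I^A i}.
Weight each parental genotype pair by prior × P(type-A child):
  I^A I^A × I^A I^A: posterior weight 4/15; P(next child type O) = 0.
  I^A I^A × I^A i: posterior weight 4/15; P(next child type O) = 0.
  I^A i × I^A I^A: posterior weight 4/15; P(next child type O) = 0.
  I^A i × I^A i: posterior weight 1/5; P(next child type O) = 1/4.
Weighted sum = 1/20.

1/20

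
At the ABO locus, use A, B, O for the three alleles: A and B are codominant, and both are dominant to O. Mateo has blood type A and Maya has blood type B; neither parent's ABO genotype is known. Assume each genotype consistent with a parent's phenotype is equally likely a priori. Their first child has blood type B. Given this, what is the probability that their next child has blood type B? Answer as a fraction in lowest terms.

Possible genotypes: Mateo ∈ {AA, AO}; Maya ∈ {BB, BO}.
Weight each parental genotype pair by prior × P(type-B child):
  AO × BB: posterior weight 2/3; P(next child type B) = 1/2.
  AO × BO: posterior weight 1/3; P(next child type B) = 1/4.
Weighted sum = 5/12.

5/12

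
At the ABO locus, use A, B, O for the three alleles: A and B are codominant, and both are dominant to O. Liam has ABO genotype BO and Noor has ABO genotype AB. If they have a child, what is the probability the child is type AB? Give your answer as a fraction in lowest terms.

ABO cross BO × AB → offspring phenotypes: 1/4 A, 1/2 B, 1/4 AB.
So P(type AB) = 1/4.

1/4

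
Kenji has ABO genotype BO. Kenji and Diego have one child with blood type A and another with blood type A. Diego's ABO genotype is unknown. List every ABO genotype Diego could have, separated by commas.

AA, AB, AO

For each candidate genotype of Diego, check whether crossing it with BO can produce every observed child phenotype.
  AA → possible child types {A, AB} ✓
  AB → possible child types {A, B, AB} ✓
  AO → possible child types {O, A, B, AB} ✓
  BB → possible child types {B} ✗
  BO → possible child types {O, B} ✗
  OO → possible child types {O, B} ✗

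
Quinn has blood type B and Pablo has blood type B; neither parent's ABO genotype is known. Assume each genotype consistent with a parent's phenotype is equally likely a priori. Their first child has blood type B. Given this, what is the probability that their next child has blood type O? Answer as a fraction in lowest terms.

Possible genotypes: Quinn ∈ {BB, BO}; Pablo ∈ {BB, BO}.
Weight each parental genotype pair by prior × P(type-B child):
  BB × BB: posterior weight 4/15; P(next child type O) = 0.
  BB × BO: posterior weight 4/15; P(next child type O) = 0.
  BO × BB: posterior weight 4/15; P(next child type O) = 0.
  BO × BO: posterior weight 1/5; P(next child type O) = 1/4.
Weighted sum = 1/20.

1/20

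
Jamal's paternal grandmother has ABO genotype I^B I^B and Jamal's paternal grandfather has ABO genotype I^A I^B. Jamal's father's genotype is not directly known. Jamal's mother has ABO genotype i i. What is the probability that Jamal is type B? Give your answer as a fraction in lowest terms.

Jamal's father's ABO genotype from I^B I^B × I^A I^B: 1/2 I^A I^B, 1/2 I^B I^B.
Crossing each possibility with the mother i i and summing P(type B): 1/2·1/2 + 1/2·1 = 3/4.

3/4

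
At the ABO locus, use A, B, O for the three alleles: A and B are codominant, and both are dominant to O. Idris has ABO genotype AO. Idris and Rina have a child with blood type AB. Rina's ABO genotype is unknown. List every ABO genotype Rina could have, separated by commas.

AB, BB, BO

For each candidate genotype of Rina, check whether crossing it with AO can produce every observed child phenotype.
  AA → possible child types {A} ✗
  AB → possible child types {A, B, AB} ✓
  AO → possible child types {O, A} ✗
  BB → possible child types {B, AB} ✓
  BO → possible child types {O, A, B, AB} ✓
  OO → possible child types {O, A} ✗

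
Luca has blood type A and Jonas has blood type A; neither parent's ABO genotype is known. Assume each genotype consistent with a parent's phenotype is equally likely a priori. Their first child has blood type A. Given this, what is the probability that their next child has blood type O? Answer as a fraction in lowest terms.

Possible genotypes: Luca ∈ {I^A I^A, I^A i}; Jonas ∈ {I^A I^A, I^A i}.
Weight each parental genotype pair by prior × P(type-A child):
  I^A I^A × I^A I^A: posterior weight 4/15; P(next child type O) = 0.
  I^A I^A × I^A i: posterior weight 4/15; P(next child type O) = 0.
  I^A i × I^A I^A: posterior weight 4/15; P(next child type O) = 0.
  I^A i × I^A i: posterior weight 1/5; P(next child type O) = 1/4.
Weighted sum = 1/20.

1/20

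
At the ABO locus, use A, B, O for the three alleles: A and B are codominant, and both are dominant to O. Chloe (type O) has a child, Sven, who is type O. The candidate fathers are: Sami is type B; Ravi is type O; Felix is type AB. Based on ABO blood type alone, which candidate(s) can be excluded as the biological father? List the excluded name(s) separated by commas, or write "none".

Felix

A candidate is excluded only if no genotype consistent with his phenotype could produce a type O child with a type O mother.
Felix (type AB): no genotype consistent with that phenotype can produce a type-O child with a type-O mother.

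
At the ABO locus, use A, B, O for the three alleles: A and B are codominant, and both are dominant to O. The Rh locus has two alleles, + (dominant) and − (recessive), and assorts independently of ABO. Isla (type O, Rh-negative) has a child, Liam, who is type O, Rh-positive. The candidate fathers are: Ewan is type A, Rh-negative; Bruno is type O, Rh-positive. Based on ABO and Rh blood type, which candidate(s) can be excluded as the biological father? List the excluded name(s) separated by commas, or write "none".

A candidate is excluded only if no genotype consistent with his phenotype could produce a type O, Rh-positive child with a type O, Rh-negative mother.
Ewan (type A, Rh-): no genotype consistent with that phenotype can produce a type-O Rh+ child with a type-O mother.

Ewan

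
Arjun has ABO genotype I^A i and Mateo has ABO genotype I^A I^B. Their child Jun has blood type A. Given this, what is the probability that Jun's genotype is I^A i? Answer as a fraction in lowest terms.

1/2

Cross I^A i × I^A I^B → 1/4 I^A I^A, 1/4 I^A I^B, 1/4 I^A i, 1/4 I^B i.
Type-A genotypes among offspring: I^A I^A (1/4), I^A i (1/4); total 1/2.
P(I^A i | type A) = (1/4) / (1/2) = 1/2.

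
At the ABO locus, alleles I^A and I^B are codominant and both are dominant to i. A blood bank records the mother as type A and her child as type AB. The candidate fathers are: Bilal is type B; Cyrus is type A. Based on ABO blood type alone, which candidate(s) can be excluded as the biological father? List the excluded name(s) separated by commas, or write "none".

Cyrus

A candidate is excluded only if no genotype consistent with his phenotype could produce a type AB child with a type A mother.
Cyrus (type A): no genotype consistent with that phenotype can produce a type-AB child with a type-A mother.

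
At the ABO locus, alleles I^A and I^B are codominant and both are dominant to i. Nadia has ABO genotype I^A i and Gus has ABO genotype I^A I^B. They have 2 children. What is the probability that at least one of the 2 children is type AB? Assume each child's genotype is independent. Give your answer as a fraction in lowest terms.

7/16

ABO cross I^A i × I^A I^B → 1/2 A, 1/4 B, 1/4 AB.
So P(type AB) = 1/4 per child.
P(none) = (3/4)^2 = 9/16; P(at least one) = 1 − 9/16 = 7/16.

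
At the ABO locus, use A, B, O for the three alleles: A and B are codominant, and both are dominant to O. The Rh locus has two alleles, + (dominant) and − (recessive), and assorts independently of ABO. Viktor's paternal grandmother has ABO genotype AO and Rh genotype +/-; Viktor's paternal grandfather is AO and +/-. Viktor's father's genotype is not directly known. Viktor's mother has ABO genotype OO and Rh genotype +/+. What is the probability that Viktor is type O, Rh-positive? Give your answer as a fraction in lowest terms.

Viktor's father's ABO genotype from AO × AO: 1/4 AA, 1/2 AO, 1/4 OO.
Crossing each possibility with the mother OO and summing P(type O): 1/4·0 + 1/2·1/2 + 1/4·1 = 1/2.
Similarly for Rh via the father's Rh distribution: P(Rh+) = 1.
Independent loci: 1/2 × 1 = 1/2.

1/2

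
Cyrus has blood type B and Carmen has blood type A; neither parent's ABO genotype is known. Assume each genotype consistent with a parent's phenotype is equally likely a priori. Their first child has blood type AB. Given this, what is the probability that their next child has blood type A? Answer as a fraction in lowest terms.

Possible genotypes: Cyrus ∈ {BB, BO}; Carmen ∈ {AA, AO}.
Weight each parental genotype pair by prior × P(type-AB child):
  BB × AA: posterior weight 4/9; P(next child type A) = 0.
  BB × AO: posterior weight 2/9; P(next child type A) = 0.
  BO × AA: posterior weight 2/9; P(next child type A) = 1/2.
  BO × AO: posterior weight 1/9; P(next child type A) = 1/4.
Weighted sum = 5/36.

5/36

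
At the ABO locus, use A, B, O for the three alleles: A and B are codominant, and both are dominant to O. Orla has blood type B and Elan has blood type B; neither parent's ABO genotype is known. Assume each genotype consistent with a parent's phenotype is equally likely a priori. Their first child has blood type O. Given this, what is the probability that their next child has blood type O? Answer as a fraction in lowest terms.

Possible genotypes: Orla ∈ {BB, BO}; Elan ∈ {BB, BO}.
Weight each parental genotype pair by prior × P(type-O child):
  BO × BO: posterior weight 1; P(next child type O) = 1/4.
Weighted sum = 1/4.

1/4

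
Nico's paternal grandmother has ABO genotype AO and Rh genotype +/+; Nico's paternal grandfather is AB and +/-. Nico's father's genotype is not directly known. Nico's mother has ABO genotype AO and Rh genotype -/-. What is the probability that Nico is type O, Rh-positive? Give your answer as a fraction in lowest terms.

Nico's father's ABO genotype from AO × AB: 1/4 AA, 1/4 AB, 1/4 AO, 1/4 BO.
Crossing each possibility with the mother AO and summing P(type O): 1/4·0 + 1/4·0 + 1/4·1/4 + 1/4·1/4 = 1/8.
Similarly for Rh via the father's Rh distribution: P(Rh+) = 3/4.
Independent loci: 1/8 × 3/4 = 3/32.

3/32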